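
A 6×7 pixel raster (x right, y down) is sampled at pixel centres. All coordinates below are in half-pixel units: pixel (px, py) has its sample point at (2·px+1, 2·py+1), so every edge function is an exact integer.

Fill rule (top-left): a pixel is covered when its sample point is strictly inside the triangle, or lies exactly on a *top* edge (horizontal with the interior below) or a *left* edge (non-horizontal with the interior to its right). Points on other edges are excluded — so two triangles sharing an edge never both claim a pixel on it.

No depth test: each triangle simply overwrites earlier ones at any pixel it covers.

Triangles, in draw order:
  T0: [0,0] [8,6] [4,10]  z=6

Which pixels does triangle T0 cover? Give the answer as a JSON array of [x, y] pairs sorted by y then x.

T0:
  2·area = 56
  edge (0, 0)→(8, 6): d=(8,6) right/bottom  bias=-1
  edge (8, 6)→(4, 10): d=(-4,4) right/bottom  bias=-1
  edge (4, 10)→(0, 0): d=(-4,-10) top-left  bias=+0
    (0,0)@(1, 1): e=[2,48,6] → #
    (1,0)@(3, 1): e=[-10,40,26] → ·
    (0,1)@(1, 3): e=[18,40,-2] → ·
    (1,1)@(3, 3): e=[6,32,18] → #
    (2,1)@(5, 3): e=[-6,24,38] → ·
    (5,1)@(11, 3): e=[-42,0,98] → ·  [on edge]
    (1,2)@(3, 5): e=[22,24,10] → #
    (2,2)@(5, 5): e=[10,16,30] → #
    (3,2)@(7, 5): e=[-2,8,50] → ·
    (4,2)@(9, 5): e=[-14,0,70] → ·  [on edge]
    (1,3)@(3, 7): e=[38,16,2] → #
    (3,3)@(7, 7): e=[14,0,42] → ·  [on edge]
    (2,4)@(5, 9): e=[42,0,14] → ·  [on edge]
    (1,5)@(3, 11): e=[70,0,-14] → ·  [on edge]
    (0,6)@(1, 13): e=[98,0,-42] → ·  [on edge]
  covered (6 px):
    # · · · · ·
    · # · · · ·
    · # # · · ·
    · # # · · ·
    · · · · · ·
    · · · · · ·
    · · · · · ·

Result: [[0,0],[1,1],[1,2],[2,2],[1,3],[2,3]]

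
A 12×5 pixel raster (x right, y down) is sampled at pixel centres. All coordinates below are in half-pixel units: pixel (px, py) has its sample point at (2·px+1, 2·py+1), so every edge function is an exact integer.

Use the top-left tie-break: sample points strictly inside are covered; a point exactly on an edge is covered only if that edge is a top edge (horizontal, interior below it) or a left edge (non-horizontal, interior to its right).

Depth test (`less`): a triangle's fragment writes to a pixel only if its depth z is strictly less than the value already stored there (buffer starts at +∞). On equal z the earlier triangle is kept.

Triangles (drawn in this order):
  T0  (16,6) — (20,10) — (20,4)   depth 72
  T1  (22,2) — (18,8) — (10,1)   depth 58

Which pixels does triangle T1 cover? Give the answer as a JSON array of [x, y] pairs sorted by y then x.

T0:
  2·area = 24  (B↔C swapped to make it positive)
  edge (16, 6)→(20, 4): d=(4,-2) top-left  bias=+0
  edge (20, 4)→(20, 10): d=(0,6) right/bottom  bias=-1
  edge (20, 10)→(16, 6): d=(-4,-4) top-left  bias=+0
    (5,0)@(11, 1): e=[-30,54,0] → ·  [on edge]
    (6,1)@(13, 3): e=[-18,42,0] → ·  [on edge]
    (7,2)@(15, 5): e=[-6,30,0] → ·  [on edge]
    (9,2)@(19, 5): e=[2,6,16] → #
    (10,2)@(21, 5): e=[6,-6,24] → ·
    (8,3)@(17, 7): e=[6,18,0] → #  [on edge]
    (10,3)@(21, 7): e=[14,-6,16] → ·
    (8,4)@(17, 9): e=[14,18,-8] → ·
    (9,4)@(19, 9): e=[18,6,0] → #  [on edge]
    (10,4)@(21, 9): e=[22,-6,8] → ·
  covered (4 px):
    · · · · · · · · · · · ·
    · · · · · · · · · · · ·
    · · · · · · · · · # · ·
    · · · · · · · · # # · ·
    · · · · · · · · · # · ·
T1:
  2·area = 76
  edge (22, 2)→(18, 8): d=(-4,6) right/bottom  bias=-1
  edge (18, 8)→(10, 1): d=(-8,-7) top-left  bias=+0
  edge (10, 1)→(22, 2): d=(12,1) right/bottom  bias=-1
    (6,1)@(13, 3): e=[50,5,21] → #
    (7,1)@(15, 3): e=[38,19,19] → #
    (8,1)@(17, 3): e=[26,33,17] → #
    (9,1)@(19, 3): e=[14,47,15] → #
    (10,1)@(21, 3): e=[2,61,13] → #
    (11,1)@(23, 3): e=[-10,75,11] → ·
    (6,2)@(13, 5): e=[42,-11,45] → ·
    (7,2)@(15, 5): e=[30,3,43] → #
    (10,2)@(21, 5): e=[-6,45,37] → ·
    (7,3)@(15, 7): e=[22,-13,67] → ·
    (8,3)@(17, 7): e=[10,1,65] → #
    (9,3)@(19, 7): e=[-2,15,63] → ·
  covered (9 px):
    · · · · · · · · · · · ·
    · · · · · · # # # # # ·
    · · · · · · · # # # · ·
    · · · · · · · · # · · ·
    · · · · · · · · · · · ·

Answer: [[6,1],[7,1],[8,1],[9,1],[10,1],[7,2],[8,2],[9,2],[8,3]]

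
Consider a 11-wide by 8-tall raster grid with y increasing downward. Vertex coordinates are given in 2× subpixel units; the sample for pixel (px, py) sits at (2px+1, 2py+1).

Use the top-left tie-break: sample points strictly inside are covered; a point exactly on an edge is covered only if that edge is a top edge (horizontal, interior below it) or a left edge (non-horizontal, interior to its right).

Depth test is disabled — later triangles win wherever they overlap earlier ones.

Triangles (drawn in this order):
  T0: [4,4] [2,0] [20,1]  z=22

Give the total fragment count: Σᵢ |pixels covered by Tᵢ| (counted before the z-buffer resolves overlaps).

T0:
  2·area = 70
  edge (4, 4)→(2, 0): d=(-2,-4) top-left  bias=+0
  edge (2, 0)→(20, 1): d=(18,1) right/bottom  bias=-1
  edge (20, 1)→(4, 4): d=(-16,3) right/bottom  bias=-1
    (1,0)@(3, 1): e=[2,17,51] → X
    (2,0)@(5, 1): e=[10,15,45] → X
    (3,0)@(7, 1): e=[18,13,39] → X
    (4,0)@(9, 1): e=[26,11,33] → X
    (5,0)@(11, 1): e=[34,9,27] → X
    (6,0)@(13, 1): e=[42,7,21] → X
    (7,0)@(15, 1): e=[50,5,15] → X
    (8,0)@(17, 1): e=[58,3,9] → X
    (9,0)@(19, 1): e=[66,1,3] → X
    (10,0)@(21, 1): e=[74,-1,-3] → .
    (1,1)@(3, 3): e=[-2,53,19] → .
    (2,1)@(5, 3): e=[6,51,13] → X
  covered (12 px):
    . X X X X X X X X X .
    . . X X X . . . . . .
    . . . . . . . . . . .
    . . . . . . . . . . .
    . . . . . . . . . . .
    . . . . . . . . . . .
    . . . . . . . . . . .
    . . . . . . . . . . .

Answer: 12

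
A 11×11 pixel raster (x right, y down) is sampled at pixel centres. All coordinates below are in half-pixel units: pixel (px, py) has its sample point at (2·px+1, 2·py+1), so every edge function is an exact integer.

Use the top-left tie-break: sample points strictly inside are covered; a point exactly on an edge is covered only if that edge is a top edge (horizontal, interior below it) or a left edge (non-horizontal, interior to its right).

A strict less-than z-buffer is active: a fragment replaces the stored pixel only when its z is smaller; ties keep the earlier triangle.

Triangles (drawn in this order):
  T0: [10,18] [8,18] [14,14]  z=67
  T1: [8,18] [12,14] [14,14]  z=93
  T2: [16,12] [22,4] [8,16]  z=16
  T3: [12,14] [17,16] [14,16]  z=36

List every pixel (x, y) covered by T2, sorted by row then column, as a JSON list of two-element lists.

T0:
  2·area = 8
  edge (10, 18)→(8, 18): d=(-2,0) right/bottom  bias=-1
  edge (8, 18)→(14, 14): d=(6,-4) top-left  bias=+0
  edge (14, 14)→(10, 18): d=(-4,4) right/bottom  bias=-1
    (10,3)@(21, 7): e=[22,-14,0] → ·  [on edge]
    (9,4)@(19, 9): e=[18,-10,0] → ·  [on edge]
    (8,5)@(17, 11): e=[14,-6,0] → ·  [on edge]
    (7,6)@(15, 13): e=[10,-2,0] → ·  [on edge]
    (6,7)@(13, 15): e=[6,2,0] → ·  [on edge]
    (5,8)@(11, 17): e=[2,6,0] → ·  [on edge]
    (4,9)@(9, 19): e=[-2,10,0] → ·  [on edge]
    (3,10)@(7, 21): e=[-6,14,0] → ·  [on edge]
  covered (0 px):
    · · · · · · · · · · ·
    · · · · · · · · · · ·
    · · · · · · · · · · ·
    · · · · · · · · · · ·
    · · · · · · · · · · ·
    · · · · · · · · · · ·
    · · · · · · · · · · ·
    · · · · · · · · · · ·
    · · · · · · · · · · ·
    · · · · · · · · · · ·
    · · · · · · · · · · ·
T1:
  2·area = 8
  edge (8, 18)→(12, 14): d=(4,-4) top-left  bias=+0
  edge (12, 14)→(14, 14): d=(2,0) top-left  bias=+0
  edge (14, 14)→(8, 18): d=(-6,4) right/bottom  bias=-1
    (10,2)@(21, 5): e=[0,-18,26] → ·  [on edge]
    (9,3)@(19, 7): e=[0,-14,22] → ·  [on edge]
    (8,4)@(17, 9): e=[0,-10,18] → ·  [on edge]
    (7,5)@(15, 11): e=[0,-6,14] → ·  [on edge]
    (6,6)@(13, 13): e=[0,-2,10] → ·  [on edge]
    (5,7)@(11, 15): e=[0,2,6] → #  [on edge]
    (6,7)@(13, 15): e=[8,2,-2] → ·
    (4,8)@(9, 17): e=[0,6,2] → #  [on edge]
    (5,8)@(11, 17): e=[8,6,-6] → ·
    (3,9)@(7, 19): e=[0,10,-2] → ·  [on edge]
    (4,9)@(9, 19): e=[8,10,-10] → ·
    (2,10)@(5, 21): e=[0,14,-6] → ·  [on edge]
  covered (2 px):
    · · · · · · · · · · ·
    · · · · · · · · · · ·
    · · · · · · · · · · ·
    · · · · · · · · · · ·
    · · · · · · · · · · ·
    · · · · · · · · · · ·
    · · · · · · · · · · ·
    · · · · · # · · · · ·
    · · · · # · · · · · ·
    · · · · · · · · · · ·
    · · · · · · · · · · ·
T2:
  2·area = 40  (B↔C swapped to make it positive)
  edge (16, 12)→(8, 16): d=(-8,4) right/bottom  bias=-1
  edge (8, 16)→(22, 4): d=(14,-12) top-left  bias=+0
  edge (22, 4)→(16, 12): d=(-6,8) right/bottom  bias=-1
    (10,2)@(21, 5): e=[36,2,2] → #
    (9,3)@(19, 7): e=[28,6,6] → #
    (10,3)@(21, 7): e=[20,30,-10] → ·
    (8,4)@(17, 9): e=[20,10,10] → #
    (9,4)@(19, 9): e=[12,34,-6] → ·
    (7,5)@(15, 11): e=[12,14,14] → #
    (8,5)@(17, 11): e=[4,38,-2] → ·
    (6,6)@(13, 13): e=[4,18,18] → #
    (7,6)@(15, 13): e=[-4,42,2] → ·
    (6,7)@(13, 15): e=[-12,46,6] → ·
  covered (5 px):
    · · · · · · · · · · ·
    · · · · · · · · · · ·
    · · · · · · · · · · #
    · · · · · · · · · # ·
    · · · · · · · · # · ·
    · · · · · · · # · · ·
    · · · · · · # · · · ·
    · · · · · · · · · · ·
    · · · · · · · · · · ·
    · · · · · · · · · · ·
    · · · · · · · · · · ·
T3:
  2·area = 6
  edge (12, 14)→(17, 16): d=(5,2) right/bottom  bias=-1
  edge (17, 16)→(14, 16): d=(-3,0) right/bottom  bias=-1
  edge (14, 16)→(12, 14): d=(-2,-2) top-left  bias=+0
    (0,1)@(1, 3): e=[-33,39,0] → ·  [on edge]
    (1,2)@(3, 5): e=[-27,33,0] → ·  [on edge]
    (2,3)@(5, 7): e=[-21,27,0] → ·  [on edge]
    (3,4)@(7, 9): e=[-15,21,0] → ·  [on edge]
    (4,5)@(9, 11): e=[-9,15,0] → ·  [on edge]
    (5,6)@(11, 13): e=[-3,9,0] → ·  [on edge]
    (6,7)@(13, 15): e=[3,3,0] → #  [on edge]
    (7,7)@(15, 15): e=[-1,3,4] → ·
    (6,8)@(13, 17): e=[13,-3,-4] → ·
    (7,8)@(15, 17): e=[9,-3,0] → ·  [on edge]
    (8,9)@(17, 19): e=[15,-9,0] → ·  [on edge]
    (9,10)@(19, 21): e=[21,-15,0] → ·  [on edge]
  covered (1 px):
    · · · · · · · · · · ·
    · · · · · · · · · · ·
    · · · · · · · · · · ·
    · · · · · · · · · · ·
    · · · · · · · · · · ·
    · · · · · · · · · · ·
    · · · · · · · · · · ·
    · · · · · · # · · · ·
    · · · · · · · · · · ·
    · · · · · · · · · · ·
    · · · · · · · · · · ·

Answer: [[10,2],[9,3],[8,4],[7,5],[6,6]]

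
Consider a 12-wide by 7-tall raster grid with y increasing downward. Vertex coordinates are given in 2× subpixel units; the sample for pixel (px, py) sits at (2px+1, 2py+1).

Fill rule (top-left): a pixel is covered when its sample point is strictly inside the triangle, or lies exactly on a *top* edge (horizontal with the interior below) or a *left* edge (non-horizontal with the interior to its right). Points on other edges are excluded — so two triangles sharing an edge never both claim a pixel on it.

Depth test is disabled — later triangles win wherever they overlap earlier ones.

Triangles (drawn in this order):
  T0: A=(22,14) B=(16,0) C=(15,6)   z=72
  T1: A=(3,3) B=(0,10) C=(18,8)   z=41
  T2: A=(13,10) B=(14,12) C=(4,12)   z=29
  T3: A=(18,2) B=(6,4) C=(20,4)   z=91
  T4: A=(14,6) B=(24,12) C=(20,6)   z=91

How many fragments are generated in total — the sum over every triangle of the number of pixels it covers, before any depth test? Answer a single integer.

T0:
  2·area = 50  (B↔C swapped to make it positive)
  edge (22, 14)→(15, 6): d=(-7,-8) top-left  bias=+0
  edge (15, 6)→(16, 0): d=(1,-6) top-left  bias=+0
  edge (16, 0)→(22, 14): d=(6,14) right/bottom  bias=-1
    (8,1)@(17, 3): e=[37,9,4] → X
    (9,1)@(19, 3): e=[53,21,-24] → .
    (8,2)@(17, 5): e=[23,11,16] → X
    (9,2)@(19, 5): e=[39,23,-12] → .
    (8,3)@(17, 7): e=[9,13,28] → X
    (9,3)@(19, 7): e=[25,25,0] → .  [on edge]
    (8,4)@(17, 9): e=[-5,15,40] → .
    (9,4)@(19, 9): e=[11,27,12] → X
    (10,4)@(21, 9): e=[27,39,-16] → .
    (9,5)@(19, 11): e=[-3,29,24] → .
  covered (4 px):
    . . . . . . . . . . . .
    . . . . . . . . X . . .
    . . . . . . . . X . . .
    . . . . . . . . X . . .
    . . . . . . . . . X . .
    . . . . . . . . . . . .
    . . . . . . . . . . . .
T1:
  2·area = 120  (B↔C swapped to make it positive)
  edge (3, 3)→(18, 8): d=(15,5) right/bottom  bias=-1
  edge (18, 8)→(0, 10): d=(-18,2) right/bottom  bias=-1
  edge (0, 10)→(3, 3): d=(3,-7) top-left  bias=+0
    (1,1)@(3, 3): e=[0,120,0] → .  [on edge]
    (1,2)@(3, 5): e=[30,84,6] → X
    (2,2)@(5, 5): e=[20,80,20] → X
    (3,2)@(7, 5): e=[10,76,34] → X
    (4,2)@(9, 5): e=[0,72,48] → .  [on edge]
    (1,3)@(3, 7): e=[60,48,12] → X
    (4,3)@(9, 7): e=[30,36,54] → X
    (5,3)@(11, 7): e=[20,32,68] → X
    (6,3)@(13, 7): e=[10,28,82] → X
    (7,3)@(15, 7): e=[0,24,96] → .  [on edge]
    (0,4)@(1, 9): e=[100,16,4] → X
    (4,4)@(9, 9): e=[60,0,60] → .  [on edge]
    (10,4)@(21, 9): e=[0,-24,144] → .  [on edge]
  covered (13 px):
    . . . . . . . . . . . .
    . . . . . . . . . . . .
    . X X X . . . . . . . .
    . X X X X X X . . . . .
    X X X X . . . . . . . .
    . . . . . . . . . . . .
    . . . . . . . . . . . .
T2:
  2·area = 20
  edge (13, 10)→(14, 12): d=(1,2) right/bottom  bias=-1
  edge (14, 12)→(4, 12): d=(-10,0) right/bottom  bias=-1
  edge (4, 12)→(13, 10): d=(9,-2) top-left  bias=+0
    (4,5)@(9, 11): e=[9,10,1] → X
    (5,5)@(11, 11): e=[5,10,5] → X
    (6,5)@(13, 11): e=[1,10,9] → X
    (7,5)@(15, 11): e=[-3,10,13] → .
    (4,6)@(9, 13): e=[11,-10,19] → .
    (5,6)@(11, 13): e=[7,-10,23] → .
    (6,6)@(13, 13): e=[3,-10,27] → .
  covered (3 px):
    . . . . . . . . . . . .
    . . . . . . . . . . . .
    . . . . . . . . . . . .
    . . . . . . . . . . . .
    . . . . . . . . . . . .
    . . . . X X X . . . . .
    . . . . . . . . . . . .
T3:
  2·area = 28  (B↔C swapped to make it positive)
  edge (18, 2)→(20, 4): d=(2,2) right/bottom  bias=-1
  edge (20, 4)→(6, 4): d=(-14,0) right/bottom  bias=-1
  edge (6, 4)→(18, 2): d=(12,-2) top-left  bias=+0
    (8,0)@(17, 1): e=[0,42,-14] → .  [on edge]
    (6,1)@(13, 3): e=[12,14,2] → X
    (7,1)@(15, 3): e=[8,14,6] → X
    (8,1)@(17, 3): e=[4,14,10] → X
    (9,1)@(19, 3): e=[0,14,14] → .  [on edge]
    (6,2)@(13, 5): e=[16,-14,26] → .
    (7,2)@(15, 5): e=[12,-14,30] → .
    (8,2)@(17, 5): e=[8,-14,34] → .
    (10,2)@(21, 5): e=[0,-14,42] → .  [on edge]
    (11,3)@(23, 7): e=[0,-42,70] → .  [on edge]
  covered (3 px):
    . . . . . . . . . . . .
    . . . . . . X X X . . .
    . . . . . . . . . . . .
    . . . . . . . . . . . .
    . . . . . . . . . . . .
    . . . . . . . . . . . .
    . . . . . . . . . . . .
T4:
  2·area = 36  (B↔C swapped to make it positive)
  edge (14, 6)→(20, 6): d=(6,0) top-left  bias=+0
  edge (20, 6)→(24, 12): d=(4,6) right/bottom  bias=-1
  edge (24, 12)→(14, 6): d=(-10,-6) top-left  bias=+0
    (4,1)@(9, 3): e=[-18,54,0] → .  [on edge]
    (8,3)@(17, 7): e=[6,22,8] → X
    (9,3)@(19, 7): e=[6,10,20] → X
    (10,3)@(21, 7): e=[6,-2,32] → .
    (8,4)@(17, 9): e=[18,30,-12] → .
    (9,4)@(19, 9): e=[18,18,0] → X  [on edge]
    (10,4)@(21, 9): e=[18,6,12] → X
    (11,4)@(23, 9): e=[18,-6,24] → .
    (9,5)@(19, 11): e=[30,26,-20] → .
    (10,5)@(21, 11): e=[30,14,-8] → .
    (11,5)@(23, 11): e=[30,2,4] → X
    (11,6)@(23, 13): e=[42,10,-16] → .
  covered (5 px):
    . . . . . . . . . . . .
    . . . . . . . . . . . .
    . . . . . . . . . . . .
    . . . . . . . . X X . .
    . . . . . . . . . X X .
    . . . . . . . . . . . X
    . . . . . . . . . . . .

Answer: 28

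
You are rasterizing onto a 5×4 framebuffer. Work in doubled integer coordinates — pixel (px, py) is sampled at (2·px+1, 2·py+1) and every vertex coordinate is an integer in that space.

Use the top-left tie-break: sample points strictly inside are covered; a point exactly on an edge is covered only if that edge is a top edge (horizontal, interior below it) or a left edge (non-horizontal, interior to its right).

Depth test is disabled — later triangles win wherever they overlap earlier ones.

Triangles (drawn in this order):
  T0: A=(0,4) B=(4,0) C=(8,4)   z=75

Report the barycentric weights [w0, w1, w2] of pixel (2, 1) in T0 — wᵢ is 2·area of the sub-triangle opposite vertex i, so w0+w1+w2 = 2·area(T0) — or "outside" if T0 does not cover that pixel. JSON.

T0:
  2·area = 32
  edge (0, 4)→(4, 0): d=(4,-4) top-left  bias=+0
  edge (4, 0)→(8, 4): d=(4,4) right/bottom  bias=-1
  edge (8, 4)→(0, 4): d=(-8,0) right/bottom  bias=-1
    (1,0)@(3, 1): e=[0,8,24] → X  [on edge]
    (2,0)@(5, 1): e=[8,0,24] → .  [on edge]
    (0,1)@(1, 3): e=[0,24,8] → X  [on edge]
    (2,1)@(5, 3): e=[16,8,8] → X
    (3,1)@(7, 3): e=[24,0,8] → .  [on edge]
    (0,2)@(1, 5): e=[8,32,-8] → .
    (1,2)@(3, 5): e=[16,24,-8] → .
    (2,2)@(5, 5): e=[24,16,-8] → .
    (4,2)@(9, 5): e=[40,0,-8] → .  [on edge]
  covered (4 px):
    . X . . .
    X X X . .
    . . . . .
    . . . . .

Result: [8,8,16]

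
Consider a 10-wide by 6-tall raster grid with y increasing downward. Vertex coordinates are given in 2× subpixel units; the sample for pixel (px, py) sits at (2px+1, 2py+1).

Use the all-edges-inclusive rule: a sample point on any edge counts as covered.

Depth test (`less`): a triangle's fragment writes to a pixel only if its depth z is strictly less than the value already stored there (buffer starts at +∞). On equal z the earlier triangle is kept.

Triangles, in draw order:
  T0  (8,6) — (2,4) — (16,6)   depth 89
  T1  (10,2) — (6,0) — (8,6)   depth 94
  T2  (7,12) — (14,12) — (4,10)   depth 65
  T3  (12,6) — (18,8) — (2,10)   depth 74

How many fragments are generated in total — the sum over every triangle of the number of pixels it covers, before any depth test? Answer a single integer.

T0:
  2·area = 16
  edge (8, 6)→(2, 4): d=(-6,-2) inclusive
  edge (2, 4)→(16, 6): d=(14,2) inclusive
  edge (16, 6)→(8, 6): d=(-8,0) inclusive
    (2,2)@(5, 5): e=[0,8,8] → #  [on edge]
    (3,2)@(7, 5): e=[4,4,8] → #
    (4,2)@(9, 5): e=[8,0,8] → #  [on edge]
    (5,2)@(11, 5): e=[12,-4,8] → ·
    (2,3)@(5, 7): e=[-12,36,-8] → ·
    (3,3)@(7, 7): e=[-8,32,-8] → ·
    (4,3)@(9, 7): e=[-4,28,-8] → ·
    (5,3)@(11, 7): e=[0,24,-8] → ·  [on edge]
    (8,4)@(17, 9): e=[0,40,-24] → ·  [on edge]
  covered (3 px):
    · · · · · · · · · ·
    · · · · · · · · · ·
    · · # # # · · · · ·
    · · · · · · · · · ·
    · · · · · · · · · ·
    · · · · · · · · · ·
T1:
  2·area = 20  (B↔C swapped to make it positive)
  edge (10, 2)→(8, 6): d=(-2,4) inclusive
  edge (8, 6)→(6, 0): d=(-2,-6) inclusive
  edge (6, 0)→(10, 2): d=(4,2) inclusive
    (3,0)@(7, 1): e=[14,4,2] → #
    (4,0)@(9, 1): e=[6,16,-2] → ·
    (3,1)@(7, 3): e=[10,0,10] → #  [on edge]
    (4,1)@(9, 3): e=[2,12,6] → #
    (5,1)@(11, 3): e=[-6,24,2] → ·
    (3,2)@(7, 5): e=[6,-4,18] → ·
    (4,2)@(9, 5): e=[-2,8,14] → ·
    (4,4)@(9, 9): e=[-10,0,30] → ·  [on edge]
  covered (3 px):
    · · · # · · · · · ·
    · · · # # · · · · ·
    · · · · · · · · · ·
    · · · · · · · · · ·
    · · · · · · · · · ·
    · · · · · · · · · ·
T2:
  2·area = 14  (B↔C swapped to make it positive)
  edge (7, 12)→(4, 10): d=(-3,-2) inclusive
  edge (4, 10)→(14, 12): d=(10,2) inclusive
  edge (14, 12)→(7, 12): d=(-7,0) inclusive
    (3,5)@(7, 11): e=[3,4,7] → #
    (4,5)@(9, 11): e=[7,0,7] → #  [on edge]
    (5,5)@(11, 11): e=[11,-4,7] → ·
  covered (2 px):
    · · · · · · · · · ·
    · · · · · · · · · ·
    · · · · · · · · · ·
    · · · · · · · · · ·
    · · · · · · · · · ·
    · · · # # · · · · ·
T3:
  2·area = 44
  edge (12, 6)→(18, 8): d=(6,2) inclusive
  edge (18, 8)→(2, 10): d=(-16,2) inclusive
  edge (2, 10)→(12, 6): d=(10,-4) inclusive
    (1,1)@(3, 3): e=[0,110,-66] → ·  [on edge]
    (4,2)@(9, 5): e=[0,66,-22] → ·  [on edge]
    (5,3)@(11, 7): e=[8,30,6] → #
    (6,3)@(13, 7): e=[4,26,14] → #
    (7,3)@(15, 7): e=[0,22,22] → #  [on edge]
    (8,3)@(17, 7): e=[-4,18,30] → ·
    (2,4)@(5, 9): e=[32,10,2] → #
    (3,4)@(7, 9): e=[28,6,10] → #
    (4,4)@(9, 9): e=[24,2,18] → #
    (5,4)@(11, 9): e=[20,-2,26] → ·
    (6,4)@(13, 9): e=[16,-6,34] → ·
    (7,4)@(15, 9): e=[12,-10,42] → ·
  covered (6 px):
    · · · · · · · · · ·
    · · · · · · · · · ·
    · · · · · · · · · ·
    · · · · · # # # · ·
    · · # # # · · · · ·
    · · · · · · · · · ·

Answer: 14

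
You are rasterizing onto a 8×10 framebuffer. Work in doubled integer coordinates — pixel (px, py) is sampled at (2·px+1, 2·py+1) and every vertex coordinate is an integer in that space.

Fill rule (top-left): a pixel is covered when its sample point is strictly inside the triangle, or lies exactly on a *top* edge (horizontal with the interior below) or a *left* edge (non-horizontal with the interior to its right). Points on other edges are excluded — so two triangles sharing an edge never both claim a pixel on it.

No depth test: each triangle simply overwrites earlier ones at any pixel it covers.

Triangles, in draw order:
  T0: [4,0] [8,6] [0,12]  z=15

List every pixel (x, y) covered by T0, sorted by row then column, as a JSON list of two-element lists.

T0:
  2·area = 72
  edge (4, 0)→(8, 6): d=(4,6) right/bottom  bias=-1
  edge (8, 6)→(0, 12): d=(-8,6) right/bottom  bias=-1
  edge (0, 12)→(4, 0): d=(4,-12) top-left  bias=+0
    (1,1)@(3, 3): e=[18,54,0] → █  [on edge]
    (2,1)@(5, 3): e=[6,42,24] → █
    (3,1)@(7, 3): e=[-6,30,48] → ·
    (1,2)@(3, 5): e=[26,38,8] → █
    (3,2)@(7, 5): e=[2,14,56] → █
    (4,2)@(9, 5): e=[-10,2,80] → ·
    (1,3)@(3, 7): e=[34,22,16] → █
    (3,3)@(7, 7): e=[10,-2,64] → ·
    (0,4)@(1, 9): e=[54,18,0] → █  [on edge]
    (2,4)@(5, 9): e=[30,-6,48] → ·
    (0,5)@(1, 11): e=[62,2,8] → █
    (1,5)@(3, 11): e=[50,-10,32] → ·
  covered (10 px):
    · · · · · · · ·
    · █ █ · · · · ·
    · █ █ █ · · · ·
    · █ █ · · · · ·
    █ █ · · · · · ·
    █ · · · · · · ·
    · · · · · · · ·
    · · · · · · · ·
    · · · · · · · ·
    · · · · · · · ·

Final: [[1,1],[2,1],[1,2],[2,2],[3,2],[1,3],[2,3],[0,4],[1,4],[0,5]]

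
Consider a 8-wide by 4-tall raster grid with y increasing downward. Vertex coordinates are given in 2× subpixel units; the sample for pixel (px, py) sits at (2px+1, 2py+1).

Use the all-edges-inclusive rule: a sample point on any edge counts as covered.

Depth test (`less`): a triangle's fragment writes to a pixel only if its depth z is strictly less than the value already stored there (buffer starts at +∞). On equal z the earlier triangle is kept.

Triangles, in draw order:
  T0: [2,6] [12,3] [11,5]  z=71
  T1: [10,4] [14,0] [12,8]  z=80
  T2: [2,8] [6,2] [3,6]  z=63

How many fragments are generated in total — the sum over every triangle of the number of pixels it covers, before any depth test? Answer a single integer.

T0:
  2·area = 17
  edge (2, 6)→(12, 3): d=(10,-3) inclusive
  edge (12, 3)→(11, 5): d=(-1,2) inclusive
  edge (11, 5)→(2, 6): d=(-9,1) inclusive
    (6,0)@(13, 1): e=[-17,0,34] → ·  [on edge]
    (3,2)@(7, 5): e=[5,8,4] → #
    (4,2)@(9, 5): e=[11,4,2] → #
    (5,2)@(11, 5): e=[17,0,0] → #  [on edge]
    (6,2)@(13, 5): e=[23,-4,-2] → ·
    (3,3)@(7, 7): e=[25,6,-14] → ·
    (4,3)@(9, 7): e=[31,2,-16] → ·
    (5,3)@(11, 7): e=[37,-2,-18] → ·
  covered (3 px):
    · · · · · · · ·
    · · · · · · · ·
    · · · # # # · ·
    · · · · · · · ·
T1:
  2·area = 24
  edge (10, 4)→(14, 0): d=(4,-4) inclusive
  edge (14, 0)→(12, 8): d=(-2,8) inclusive
  edge (12, 8)→(10, 4): d=(-2,-4) inclusive
    (6,0)@(13, 1): e=[0,6,18] → #  [on edge]
    (7,0)@(15, 1): e=[8,-10,26] → ·
    (5,1)@(11, 3): e=[0,18,6] → #  [on edge]
    (7,1)@(15, 3): e=[16,-14,22] → ·
    (4,2)@(9, 5): e=[0,30,-6] → ·  [on edge]
    (5,2)@(11, 5): e=[8,14,2] → #
    (6,2)@(13, 5): e=[16,-2,10] → ·
    (3,3)@(7, 7): e=[0,42,-18] → ·  [on edge]
    (5,3)@(11, 7): e=[16,10,-2] → ·
  covered (4 px):
    · · · · · · # ·
    · · · · · # # ·
    · · · · · # · ·
    · · · · · · · ·
T2:
  2·area = 2  (B↔C swapped to make it positive)
  edge (2, 8)→(3, 6): d=(1,-2) inclusive
  edge (3, 6)→(6, 2): d=(3,-4) inclusive
  edge (6, 2)→(2, 8): d=(-4,6) inclusive
  covered (0 px):
    · · · · · · · ·
    · · · · · · · ·
    · · · · · · · ·
    · · · · · · · ·

Final: 7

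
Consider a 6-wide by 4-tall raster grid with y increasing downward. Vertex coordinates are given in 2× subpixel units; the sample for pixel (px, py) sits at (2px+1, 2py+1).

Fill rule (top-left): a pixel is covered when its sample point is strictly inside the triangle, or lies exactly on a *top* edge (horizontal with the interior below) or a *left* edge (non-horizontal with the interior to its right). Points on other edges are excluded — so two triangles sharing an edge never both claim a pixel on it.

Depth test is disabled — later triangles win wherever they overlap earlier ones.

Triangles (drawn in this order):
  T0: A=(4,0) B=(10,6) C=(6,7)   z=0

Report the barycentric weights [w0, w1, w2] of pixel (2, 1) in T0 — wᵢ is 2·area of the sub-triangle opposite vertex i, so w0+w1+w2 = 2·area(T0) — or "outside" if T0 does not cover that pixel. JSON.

T0:
  2·area = 30
  edge (4, 0)→(10, 6): d=(6,6) right/bottom  bias=-1
  edge (10, 6)→(6, 7): d=(-4,1) right/bottom  bias=-1
  edge (6, 7)→(4, 0): d=(-2,-7) top-left  bias=+0
    (2,0)@(5, 1): e=[0,25,5] → ·  [on edge]
    (2,1)@(5, 3): e=[12,17,1] → #
    (3,1)@(7, 3): e=[0,15,15] → ·  [on edge]
    (2,2)@(5, 5): e=[24,9,-3] → ·
    (3,2)@(7, 5): e=[12,7,11] → #
    (4,2)@(9, 5): e=[0,5,25] → ·  [on edge]
    (3,3)@(7, 7): e=[24,-1,7] → ·
    (5,3)@(11, 7): e=[0,-5,35] → ·  [on edge]
  covered (2 px):
    · · · · · ·
    · · # · · ·
    · · · # · ·
    · · · · · ·

Result: [17,1,12]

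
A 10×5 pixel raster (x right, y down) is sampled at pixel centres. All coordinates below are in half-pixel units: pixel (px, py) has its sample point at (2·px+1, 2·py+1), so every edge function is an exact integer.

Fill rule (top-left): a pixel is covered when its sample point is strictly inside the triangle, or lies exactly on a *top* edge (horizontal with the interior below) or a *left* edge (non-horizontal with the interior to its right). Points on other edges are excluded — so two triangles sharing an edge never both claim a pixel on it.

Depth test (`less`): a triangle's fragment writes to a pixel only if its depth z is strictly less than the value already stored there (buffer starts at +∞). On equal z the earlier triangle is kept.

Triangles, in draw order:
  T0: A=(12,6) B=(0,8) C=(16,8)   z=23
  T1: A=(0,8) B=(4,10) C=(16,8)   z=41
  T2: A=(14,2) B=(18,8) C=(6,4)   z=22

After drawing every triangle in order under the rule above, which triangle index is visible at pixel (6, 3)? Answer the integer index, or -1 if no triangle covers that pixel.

T0:
  2·area = 32  (B↔C swapped to make it positive)
  edge (12, 6)→(16, 8): d=(4,2) right/bottom  bias=-1
  edge (16, 8)→(0, 8): d=(-16,0) right/bottom  bias=-1
  edge (0, 8)→(12, 6): d=(12,-2) top-left  bias=+0
    (3,3)@(7, 7): e=[14,16,2] → █
    (4,3)@(9, 7): e=[10,16,6] → █
    (5,3)@(11, 7): e=[6,16,10] → █
    (6,3)@(13, 7): e=[2,16,14] → █
    (7,3)@(15, 7): e=[-2,16,18] → ·
    (3,4)@(7, 9): e=[22,-16,26] → ·
    (4,4)@(9, 9): e=[18,-16,30] → ·
    (5,4)@(11, 9): e=[14,-16,34] → ·
    (6,4)@(13, 9): e=[10,-16,38] → ·
  covered (4 px):
    · · · · · · · · · ·
    · · · · · · · · · ·
    · · · · · · · · · ·
    · · · █ █ █ █ · · ·
    · · · · · · · · · ·
T1:
  2·area = 32  (B↔C swapped to make it positive)
  edge (0, 8)→(16, 8): d=(16,0) top-left  bias=+0
  edge (16, 8)→(4, 10): d=(-12,2) right/bottom  bias=-1
  edge (4, 10)→(0, 8): d=(-4,-2) top-left  bias=+0
    (1,4)@(3, 9): e=[16,14,2] → █
    (2,4)@(5, 9): e=[16,10,6] → █
    (3,4)@(7, 9): e=[16,6,10] → █
    (4,4)@(9, 9): e=[16,2,14] → █
    (5,4)@(11, 9): e=[16,-2,18] → ·
  covered (4 px):
    · · · · · · · · · ·
    · · · · · · · · · ·
    · · · · · · · · · ·
    · · · · · · · · · ·
    · █ █ █ █ · · · · ·
T2:
  2·area = 56
  edge (14, 2)→(18, 8): d=(4,6) right/bottom  bias=-1
  edge (18, 8)→(6, 4): d=(-12,-4) top-left  bias=+0
  edge (6, 4)→(14, 2): d=(8,-2) top-left  bias=+0
    (1,1)@(3, 3): e=[70,0,-14] → ·  [on edge]
    (5,1)@(11, 3): e=[22,32,2] → █
    (6,1)@(13, 3): e=[10,40,6] → █
    (7,1)@(15, 3): e=[-2,48,10] → ·
    (4,2)@(9, 5): e=[42,0,14] → █  [on edge]
    (7,2)@(15, 5): e=[6,24,26] → █
    (8,2)@(17, 5): e=[-6,32,30] → ·
    (4,3)@(9, 7): e=[50,-24,30] → ·
    (5,3)@(11, 7): e=[38,-16,34] → ·
    (6,3)@(13, 7): e=[26,-8,38] → ·
    (7,3)@(15, 7): e=[14,0,42] → █  [on edge]
    (8,3)@(17, 7): e=[2,8,46] → █
  covered (8 px):
    · · · · · · · · · ·
    · · · · · █ █ · · ·
    · · · · █ █ █ █ · ·
    · · · · · · · █ █ ·
    · · · · · · · · · ·

Z-buffer (winner per pixel, '.' = empty):
  . . . . . . . . . .
  . . . . . 2 2 . . .
  . . . . 2 2 2 2 . .
  . . . 0 0 0 0 2 2 .
  . 1 1 1 1 . . . . .

Result: 0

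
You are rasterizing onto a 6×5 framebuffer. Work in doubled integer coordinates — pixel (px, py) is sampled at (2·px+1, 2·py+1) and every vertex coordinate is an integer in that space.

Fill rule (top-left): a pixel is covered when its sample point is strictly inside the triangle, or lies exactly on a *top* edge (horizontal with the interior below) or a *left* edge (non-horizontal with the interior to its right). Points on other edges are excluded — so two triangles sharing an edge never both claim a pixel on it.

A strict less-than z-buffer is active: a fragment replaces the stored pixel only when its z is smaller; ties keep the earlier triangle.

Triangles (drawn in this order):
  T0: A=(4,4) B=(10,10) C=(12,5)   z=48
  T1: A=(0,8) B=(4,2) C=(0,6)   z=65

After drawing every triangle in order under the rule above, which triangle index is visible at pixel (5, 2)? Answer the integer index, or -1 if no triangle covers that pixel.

T0:
  2·area = 42  (B↔C swapped to make it positive)
  edge (4, 4)→(12, 5): d=(8,1) right/bottom  bias=-1
  edge (12, 5)→(10, 10): d=(-2,5) right/bottom  bias=-1
  edge (10, 10)→(4, 4): d=(-6,-6) top-left  bias=+0
    (0,0)@(1, 1): e=[-21,63,0] → .  [on edge]
    (1,1)@(3, 3): e=[-7,49,0] → .  [on edge]
    (2,2)@(5, 5): e=[7,35,0] → X  [on edge]
    (3,2)@(7, 5): e=[5,25,12] → X
    (4,2)@(9, 5): e=[3,15,24] → X
    (5,2)@(11, 5): e=[1,5,36] → X
    (2,3)@(5, 7): e=[23,31,-12] → .
    (3,3)@(7, 7): e=[21,21,0] → X  [on edge]
    (3,4)@(7, 9): e=[37,17,-12] → .
    (4,4)@(9, 9): e=[35,7,0] → X  [on edge]
    (5,4)@(11, 9): e=[33,-3,12] → .
  covered (8 px):
    . . . . . .
    . . . . . .
    . . X X X X
    . . . X X X
    . . . . X .
T1:
  2·area = 8  (B↔C swapped to make it positive)
  edge (0, 8)→(0, 6): d=(0,-2) top-left  bias=+0
  edge (0, 6)→(4, 2): d=(4,-4) top-left  bias=+0
  edge (4, 2)→(0, 8): d=(-4,6) right/bottom  bias=-1
    (2,0)@(5, 1): e=[10,0,-2] → .  [on edge]
    (1,1)@(3, 3): e=[6,0,2] → X  [on edge]
    (2,1)@(5, 3): e=[10,8,-10] → .
    (0,2)@(1, 5): e=[2,0,6] → X  [on edge]
    (1,2)@(3, 5): e=[6,8,-6] → .
    (0,3)@(1, 7): e=[2,8,-2] → .
  covered (2 px):
    . . . . . .
    . X . . . .
    X . . . . .
    . . . . . .
    . . . . . .

Z-buffer (winner per pixel, '.' = empty):
  . . . . . .
  . 1 . . . .
  1 . 0 0 0 0
  . . . 0 0 0
  . . . . 0 .

Answer: 0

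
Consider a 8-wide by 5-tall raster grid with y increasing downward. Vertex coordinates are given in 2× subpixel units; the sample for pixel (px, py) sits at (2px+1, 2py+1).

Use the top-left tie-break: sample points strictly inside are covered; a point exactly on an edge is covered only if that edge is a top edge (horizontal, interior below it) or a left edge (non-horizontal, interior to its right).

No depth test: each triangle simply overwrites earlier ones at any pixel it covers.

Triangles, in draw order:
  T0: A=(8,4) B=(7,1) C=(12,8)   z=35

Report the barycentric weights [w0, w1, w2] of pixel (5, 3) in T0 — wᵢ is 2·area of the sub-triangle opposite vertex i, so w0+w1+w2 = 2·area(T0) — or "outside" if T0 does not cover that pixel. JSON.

T0:
  2·area = 8
  edge (8, 4)→(7, 1): d=(-1,-3) top-left  bias=+0
  edge (7, 1)→(12, 8): d=(5,7) right/bottom  bias=-1
  edge (12, 8)→(8, 4): d=(-4,-4) top-left  bias=+0
    (2,0)@(5, 1): e=[-6,14,0] → ·  [on edge]
    (3,0)@(7, 1): e=[0,0,8] → ·  [on edge]
    (3,1)@(7, 3): e=[-2,10,0] → ·  [on edge]
    (4,2)@(9, 5): e=[2,6,0] → #  [on edge]
    (5,2)@(11, 5): e=[8,-8,8] → ·
    (4,3)@(9, 7): e=[0,16,-8] → ·  [on edge]
    (5,3)@(11, 7): e=[6,2,0] → #  [on edge]
    (6,3)@(13, 7): e=[12,-12,8] → ·
    (5,4)@(11, 9): e=[4,12,-8] → ·
    (6,4)@(13, 9): e=[10,-2,0] → ·  [on edge]
  covered (2 px):
    · · · · · · · ·
    · · · · · · · ·
    · · · · # · · ·
    · · · · · # · ·
    · · · · · · · ·

Final: [2,0,6]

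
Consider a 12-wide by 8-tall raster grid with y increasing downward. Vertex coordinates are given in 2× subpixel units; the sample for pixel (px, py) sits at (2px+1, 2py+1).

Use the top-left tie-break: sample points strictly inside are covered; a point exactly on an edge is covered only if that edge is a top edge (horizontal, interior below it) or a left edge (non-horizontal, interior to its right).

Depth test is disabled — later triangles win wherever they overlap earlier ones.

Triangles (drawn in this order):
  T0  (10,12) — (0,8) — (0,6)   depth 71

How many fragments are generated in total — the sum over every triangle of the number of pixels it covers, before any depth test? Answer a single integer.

T0:
  2·area = 20
  edge (10, 12)→(0, 8): d=(-10,-4) top-left  bias=+0
  edge (0, 8)→(0, 6): d=(0,-2) top-left  bias=+0
  edge (0, 6)→(10, 12): d=(10,6) right/bottom  bias=-1
    (0,3)@(1, 7): e=[14,2,4] → X
    (1,3)@(3, 7): e=[22,6,-8] → .
    (0,4)@(1, 9): e=[-6,2,24] → .
    (1,4)@(3, 9): e=[2,6,12] → X
    (2,4)@(5, 9): e=[10,10,0] → .  [on edge]
    (1,5)@(3, 11): e=[-18,6,32] → .
    (7,7)@(15, 15): e=[-10,30,0] → .  [on edge]
  covered (2 px):
    . . . . . . . . . . . .
    . . . . . . . . . . . .
    . . . . . . . . . . . .
    X . . . . . . . . . . .
    . X . . . . . . . . . .
    . . . . . . . . . . . .
    . . . . . . . . . . . .
    . . . . . . . . . . . .

Answer: 2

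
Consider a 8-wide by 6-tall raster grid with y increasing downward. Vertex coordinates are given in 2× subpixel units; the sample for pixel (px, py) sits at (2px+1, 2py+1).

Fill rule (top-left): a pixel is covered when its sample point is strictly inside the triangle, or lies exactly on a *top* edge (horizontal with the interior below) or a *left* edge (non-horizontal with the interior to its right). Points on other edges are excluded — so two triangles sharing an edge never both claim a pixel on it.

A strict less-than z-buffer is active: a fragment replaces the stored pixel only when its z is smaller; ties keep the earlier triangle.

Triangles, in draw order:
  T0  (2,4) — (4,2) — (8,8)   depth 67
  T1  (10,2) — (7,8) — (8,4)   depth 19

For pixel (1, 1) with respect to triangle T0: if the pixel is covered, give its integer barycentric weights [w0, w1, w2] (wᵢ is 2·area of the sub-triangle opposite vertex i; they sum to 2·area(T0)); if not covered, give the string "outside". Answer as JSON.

T0:
  2·area = 20
  edge (2, 4)→(4, 2): d=(2,-2) top-left  bias=+0
  edge (4, 2)→(8, 8): d=(4,6) right/bottom  bias=-1
  edge (8, 8)→(2, 4): d=(-6,-4) top-left  bias=+0
    (2,0)@(5, 1): e=[0,-10,30] → ·  [on edge]
    (1,1)@(3, 3): e=[0,10,10] → #  [on edge]
    (2,1)@(5, 3): e=[4,-2,18] → ·
    (0,2)@(1, 5): e=[0,30,-10] → ·  [on edge]
    (1,2)@(3, 5): e=[4,18,-2] → ·
    (2,2)@(5, 5): e=[8,6,6] → #
    (3,2)@(7, 5): e=[12,-6,14] → ·
    (2,3)@(5, 7): e=[12,14,-6] → ·
    (3,3)@(7, 7): e=[16,2,2] → #
    (4,3)@(9, 7): e=[20,-10,10] → ·
    (3,4)@(7, 9): e=[20,10,-10] → ·
  covered (3 px):
    · · · · · · · ·
    · # · · · · · ·
    · · # · · · · ·
    · · · # · · · ·
    · · · · · · · ·
    · · · · · · · ·
T1:
  2·area = 6
  edge (10, 2)→(7, 8): d=(-3,6) right/bottom  bias=-1
  edge (7, 8)→(8, 4): d=(1,-4) top-left  bias=+0
  edge (8, 4)→(10, 2): d=(2,-2) top-left  bias=+0
    (5,0)@(11, 1): e=[-3,9,0] → ·  [on edge]
    (4,1)@(9, 3): e=[3,3,0] → #  [on edge]
    (5,1)@(11, 3): e=[-9,11,4] → ·
    (3,2)@(7, 5): e=[9,-3,0] → ·  [on edge]
    (4,2)@(9, 5): e=[-3,5,4] → ·
    (2,3)@(5, 7): e=[15,-9,0] → ·  [on edge]
    (1,4)@(3, 9): e=[21,-15,0] → ·  [on edge]
    (0,5)@(1, 11): e=[27,-21,0] → ·  [on edge]
  covered (1 px):
    · · · · · · · ·
    · · · · # · · ·
    · · · · · · · ·
    · · · · · · · ·
    · · · · · · · ·
    · · · · · · · ·

Final: [10,10,0]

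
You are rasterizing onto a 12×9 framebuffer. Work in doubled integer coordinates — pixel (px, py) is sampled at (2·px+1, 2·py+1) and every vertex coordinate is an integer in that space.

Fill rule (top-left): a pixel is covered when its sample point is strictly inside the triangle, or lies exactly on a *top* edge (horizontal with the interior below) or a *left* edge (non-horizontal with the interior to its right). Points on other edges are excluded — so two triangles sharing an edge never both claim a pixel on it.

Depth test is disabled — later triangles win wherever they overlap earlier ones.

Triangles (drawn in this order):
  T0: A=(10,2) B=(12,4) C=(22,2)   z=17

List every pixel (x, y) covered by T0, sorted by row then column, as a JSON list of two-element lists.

T0:
  2·area = 24  (B↔C swapped to make it positive)
  edge (10, 2)→(22, 2): d=(12,0) top-left  bias=+0
  edge (22, 2)→(12, 4): d=(-10,2) right/bottom  bias=-1
  edge (12, 4)→(10, 2): d=(-2,-2) top-left  bias=+0
    (4,0)@(9, 1): e=[-12,36,0] → ·  [on edge]
    (5,1)@(11, 3): e=[12,12,0] → #  [on edge]
    (6,1)@(13, 3): e=[12,8,4] → #
    (7,1)@(15, 3): e=[12,4,8] → #
    (8,1)@(17, 3): e=[12,0,12] → ·  [on edge]
    (3,2)@(7, 5): e=[36,0,-12] → ·  [on edge]
    (5,2)@(11, 5): e=[36,-8,-4] → ·
    (6,2)@(13, 5): e=[36,-12,0] → ·  [on edge]
    (7,2)@(15, 5): e=[36,-16,4] → ·
    (7,3)@(15, 7): e=[60,-36,0] → ·  [on edge]
    (8,4)@(17, 9): e=[84,-60,0] → ·  [on edge]
    (9,5)@(19, 11): e=[108,-84,0] → ·  [on edge]
    (10,6)@(21, 13): e=[132,-108,0] → ·  [on edge]
    (11,7)@(23, 15): e=[156,-132,0] → ·  [on edge]
  covered (3 px):
    · · · · · · · · · · · ·
    · · · · · # # # · · · ·
    · · · · · · · · · · · ·
    · · · · · · · · · · · ·
    · · · · · · · · · · · ·
    · · · · · · · · · · · ·
    · · · · · · · · · · · ·
    · · · · · · · · · · · ·
    · · · · · · · · · · · ·

Result: [[5,1],[6,1],[7,1]]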